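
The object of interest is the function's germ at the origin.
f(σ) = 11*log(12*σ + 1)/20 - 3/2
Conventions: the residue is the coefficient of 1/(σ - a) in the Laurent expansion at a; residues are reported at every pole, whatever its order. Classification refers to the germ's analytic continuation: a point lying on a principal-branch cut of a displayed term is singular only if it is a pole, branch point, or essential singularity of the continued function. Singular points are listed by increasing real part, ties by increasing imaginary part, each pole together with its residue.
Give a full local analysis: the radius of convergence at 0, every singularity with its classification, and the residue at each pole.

Branch term (11/20)*log(1 - σ/(-1/12)): its argument vanishes at σ = -1/12, a logarithmic branch point, modulus 1/12.
The radius of convergence is the smallest modulus among the singular points: 1/12.

Radius of convergence at 0: 1/12.
At -1/12: a logarithmic branch point.


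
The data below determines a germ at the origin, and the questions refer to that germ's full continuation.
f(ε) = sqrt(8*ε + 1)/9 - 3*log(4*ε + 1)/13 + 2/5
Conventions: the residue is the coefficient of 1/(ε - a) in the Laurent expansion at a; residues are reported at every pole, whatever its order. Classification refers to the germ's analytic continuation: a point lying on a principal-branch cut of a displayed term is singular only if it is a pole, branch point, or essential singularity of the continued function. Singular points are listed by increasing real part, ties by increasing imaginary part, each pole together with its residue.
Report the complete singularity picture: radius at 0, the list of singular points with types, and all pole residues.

Radius of convergence at 0: 1/8.
At -1/4: a logarithmic branch point.
At -1/8: an algebraic (square-root) branch point.

Branch term (-3/13)*log(1 - ε/(-1/4)): its argument vanishes at ε = -1/4, a logarithmic branch point, modulus 1/4.
Branch term (1/9)*sqrt(1 - ε/(-1/8)): its argument vanishes at ε = -1/8, a square-root branch point, modulus 1/8.
The radius of convergence is the smallest modulus among the singular points: 1/8.
List the singular points by increasing real part (a conjugate pair: the negative imaginary part first).


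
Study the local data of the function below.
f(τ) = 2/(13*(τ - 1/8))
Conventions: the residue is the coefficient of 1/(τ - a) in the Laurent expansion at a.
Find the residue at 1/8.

At the order-1 pole 1/8 set g(τ) = (τ - (1/8))*f(τ) = 2/13.
Simple pole: residue = g(a) at a = 1/8, which is 2/13.

The residue is 2/13.


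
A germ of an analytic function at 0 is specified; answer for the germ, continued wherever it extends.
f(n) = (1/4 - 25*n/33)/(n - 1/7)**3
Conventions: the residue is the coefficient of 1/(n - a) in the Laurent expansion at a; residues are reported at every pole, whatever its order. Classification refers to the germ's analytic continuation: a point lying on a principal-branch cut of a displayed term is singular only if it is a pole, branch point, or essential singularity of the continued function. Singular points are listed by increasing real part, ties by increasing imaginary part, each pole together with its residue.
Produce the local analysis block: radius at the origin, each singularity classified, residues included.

Denominator factor (n - 1/7)^3: pole of order 3 at 1/7, modulus 1/7.
The radius of convergence is the smallest modulus among the singular points: 1/7.
At the order-3 pole 1/7 set g(n) = (n - (1/7))^3*f(n) = 1/4 - 25*n/33.
Order-3 pole: residue = g''(a)/2; g''(1/7) = 0, so the residue is 0.

Radius of convergence at 0: 1/7.
At 1/7: a pole of order 3; residue 0.


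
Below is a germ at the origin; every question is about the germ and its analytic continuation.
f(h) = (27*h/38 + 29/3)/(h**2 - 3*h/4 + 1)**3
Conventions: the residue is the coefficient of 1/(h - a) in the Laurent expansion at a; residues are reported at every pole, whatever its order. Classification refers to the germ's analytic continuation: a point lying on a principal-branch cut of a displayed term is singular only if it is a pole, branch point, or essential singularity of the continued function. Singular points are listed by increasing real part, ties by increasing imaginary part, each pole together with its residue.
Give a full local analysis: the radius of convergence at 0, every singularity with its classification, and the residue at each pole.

Radius of convergence at 0: 1.
At (3/8) - ((1/8)*sqrt(55))*i: a pole of order 3; residue ((1159552/3161125)*sqrt(55))*i.
At (3/8) + ((1/8)*sqrt(55))*i: a pole of order 3; residue -((1159552/3161125)*sqrt(55))*i.

Denominator factor (h**2 - 3*h/4 + 1)^3: discriminant -55/16, complex-conjugate roots (3/8) + ((1/8)*sqrt(55))*i and (3/8) - ((1/8)*sqrt(55))*i; poles of order 3, moduli 1 and 1.
The radius of convergence is the smallest modulus among the singular points: 1.
The factor h**2 - 3*h/4 + 1 splits as (h - a)(h - a') with a = (3/8) - ((1/8)*sqrt(55))*i, a' = (3/8) + ((1/8)*sqrt(55))*i. At the order-3 pole a set g(h) = (h - a)^3*f(h) = [27*h/38 + 29/3] / (h - a')^3.
Order-3 pole: residue = g''(a)/2; g''((3/8) - ((1/8)*sqrt(55))*i) = ((2319104/3161125)*sqrt(55))*i, so the residue is ((1159552/3161125)*sqrt(55))*i.
The factor h**2 - 3*h/4 + 1 splits as (h - a)(h - a') with a = (3/8) + ((1/8)*sqrt(55))*i, a' = (3/8) - ((1/8)*sqrt(55))*i. At the order-3 pole a set g(h) = (h - a)^3*f(h) = [27*h/38 + 29/3] / (h - a')^3.
Order-3 pole: residue = g''(a)/2; g''((3/8) + ((1/8)*sqrt(55))*i) = -((2319104/3161125)*sqrt(55))*i, so the residue is -((1159552/3161125)*sqrt(55))*i.
List the singular points by increasing real part (a conjugate pair: the negative imaginary part first).


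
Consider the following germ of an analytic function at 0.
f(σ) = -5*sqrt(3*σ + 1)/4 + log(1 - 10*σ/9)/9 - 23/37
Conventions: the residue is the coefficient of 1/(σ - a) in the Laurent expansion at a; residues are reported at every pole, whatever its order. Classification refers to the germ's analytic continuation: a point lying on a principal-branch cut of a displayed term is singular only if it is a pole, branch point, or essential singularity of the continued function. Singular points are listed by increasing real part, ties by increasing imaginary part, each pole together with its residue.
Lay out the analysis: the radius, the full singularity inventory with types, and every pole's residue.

Radius of convergence at 0: 1/3.
At -1/3: an algebraic (square-root) branch point.
At 9/10: a logarithmic branch point.

Branch term (1/9)*log(1 - σ/(9/10)): its argument vanishes at σ = 9/10, a logarithmic branch point, modulus 9/10.
Branch term (-5/4)*sqrt(1 - σ/(-1/3)): its argument vanishes at σ = -1/3, a square-root branch point, modulus 1/3.
The radius of convergence is the smallest modulus among the singular points: 1/3.
List the singular points by increasing real part (a conjugate pair: the negative imaginary part first).


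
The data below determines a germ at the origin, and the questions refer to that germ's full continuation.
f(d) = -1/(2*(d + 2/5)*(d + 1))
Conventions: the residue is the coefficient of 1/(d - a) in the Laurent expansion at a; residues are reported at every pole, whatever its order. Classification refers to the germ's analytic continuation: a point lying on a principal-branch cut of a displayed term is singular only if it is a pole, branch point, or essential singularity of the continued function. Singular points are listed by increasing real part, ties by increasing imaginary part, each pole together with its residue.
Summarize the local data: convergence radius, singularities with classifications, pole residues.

Denominator factor (d + 2/5): pole of order 1 at -2/5, modulus 2/5.
Denominator factor (d + 1): pole of order 1 at -1, modulus 1.
The radius of convergence is the smallest modulus among the singular points: 2/5.
At the order-1 pole -1 set g(d) = (d - (-1))*f(d) = -1/(2*(d + 2/5)).
Simple pole: residue = g(a) at a = -1, which is 5/6.
At the order-1 pole -2/5 set g(d) = (d - (-2/5))*f(d) = -1/(2*(d + 1)).
Simple pole: residue = g(a) at a = -2/5, which is -5/6.
List the singular points by increasing real part (a conjugate pair: the negative imaginary part first).

Radius of convergence at 0: 2/5.
At -1: a pole of order 1; residue 5/6.
At -2/5: a pole of order 1; residue -5/6.


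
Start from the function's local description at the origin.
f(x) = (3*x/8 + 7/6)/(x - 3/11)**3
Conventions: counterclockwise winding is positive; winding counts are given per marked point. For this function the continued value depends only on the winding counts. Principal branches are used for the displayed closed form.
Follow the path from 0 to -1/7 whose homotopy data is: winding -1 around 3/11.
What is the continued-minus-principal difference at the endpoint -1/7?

The function is rational, hence single-valued: continuing it around any pole returns the same value, so the difference is 0.

Continued minus principal equals 0.


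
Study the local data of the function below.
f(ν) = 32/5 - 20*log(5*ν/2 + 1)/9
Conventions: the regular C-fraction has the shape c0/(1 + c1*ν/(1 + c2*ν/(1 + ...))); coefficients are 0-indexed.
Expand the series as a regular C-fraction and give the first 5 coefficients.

Taylor coefficients (expand at 0): a_0 = 32/5, a_1 = -50/9, a_2 = 125/18, a_3 = -625/54, a_4 = 3125/144.
c0 = a_0 = 32/5. Peel one level at a time: if S = 1 + c*ν/S' with S'(0) = 1, then c is the ν-coefficient of S and S' = c*ν/(S - 1).
S_1 = c0/f = 1 + (125/144)*ν + (-6875/20736)*ν^2 + ...; c1 = 125/144.
S_2 = c1*ν/(S_1 - 1) = 1 + (55/144)*ν + (-25/48)*ν^2 + ...; c2 = 55/144.
S_3 = c2*ν/(S_2 - 1) = 1 + (15/11)*ν + (75/484)*ν^2 + ...; c3 = 15/11.
S_4 = c3*ν/(S_3 - 1) = 1 + (-5/44)*ν + ...; c4 = -5/44.

The regular C-fraction coefficients are [32/5, 125/144, 55/144, 15/11, -5/44].


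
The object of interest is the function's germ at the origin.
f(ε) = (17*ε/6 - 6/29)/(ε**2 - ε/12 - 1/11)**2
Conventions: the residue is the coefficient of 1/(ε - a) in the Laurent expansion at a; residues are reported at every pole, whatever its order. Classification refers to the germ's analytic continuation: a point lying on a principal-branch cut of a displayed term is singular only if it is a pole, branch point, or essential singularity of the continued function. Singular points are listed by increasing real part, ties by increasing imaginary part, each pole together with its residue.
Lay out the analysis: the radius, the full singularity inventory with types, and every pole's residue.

Denominator factor (ε**2 - ε/12 - 1/11)^2: discriminant 587/1584, real irrational roots 1/24 + (1/264)*sqrt(6457) and 1/24 - (1/264)*sqrt(6457); poles of order 2, moduli 1/24 + (1/264)*sqrt(6457) and -1/24 + (1/264)*sqrt(6457).
The radius of convergence is the smallest modulus among the singular points: -1/24 + (1/264)*sqrt(6457).
The factor ε**2 - ε/12 - 1/11 splits as (ε - a)(ε - a') with a = 1/24 - (1/264)*sqrt(6457), a' = 1/24 + (1/264)*sqrt(6457). At the order-2 pole a set g(ε) = (ε - a)^2*f(ε) = [17*ε/6 - 6/29] / (ε - a')^2.
Order-2 pole: residue = g'(a); g'(1/24 - (1/264)*sqrt(6457)) = -(97944/9992501)*sqrt(6457), so the residue is -(97944/9992501)*sqrt(6457).
The factor ε**2 - ε/12 - 1/11 splits as (ε - a)(ε - a') with a = 1/24 + (1/264)*sqrt(6457), a' = 1/24 - (1/264)*sqrt(6457). At the order-2 pole a set g(ε) = (ε - a)^2*f(ε) = [17*ε/6 - 6/29] / (ε - a')^2.
Order-2 pole: residue = g'(a); g'(1/24 + (1/264)*sqrt(6457)) = (97944/9992501)*sqrt(6457), so the residue is (97944/9992501)*sqrt(6457).
List the singular points by increasing real part (a conjugate pair: the negative imaginary part first).

Radius of convergence at 0: -1/24 + (1/264)*sqrt(6457).
At 1/24 - (1/264)*sqrt(6457): a pole of order 2; residue -(97944/9992501)*sqrt(6457).
At 1/24 + (1/264)*sqrt(6457): a pole of order 2; residue (97944/9992501)*sqrt(6457).


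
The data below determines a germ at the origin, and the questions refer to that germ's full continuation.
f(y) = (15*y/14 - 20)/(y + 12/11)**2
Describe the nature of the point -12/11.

The denominator factor y + 12/11 vanishes at -12/11 and appears to the power 2; the numerator there equals -1630/77, nonzero, and no other factor vanishes.
Hence a pole whose order is the multiplicity, 2.

The point is a pole of order 2.


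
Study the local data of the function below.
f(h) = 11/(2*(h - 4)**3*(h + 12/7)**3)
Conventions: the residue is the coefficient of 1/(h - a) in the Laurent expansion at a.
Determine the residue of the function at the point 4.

At the order-3 pole 4 set g(h) = (h - (4))^3*f(h) = 11/(2*(h + 12/7)**3).
Order-3 pole: residue = g''(a)/2; g''(4) = 554631/51200000, so the residue is 554631/102400000.

The residue is 554631/102400000.


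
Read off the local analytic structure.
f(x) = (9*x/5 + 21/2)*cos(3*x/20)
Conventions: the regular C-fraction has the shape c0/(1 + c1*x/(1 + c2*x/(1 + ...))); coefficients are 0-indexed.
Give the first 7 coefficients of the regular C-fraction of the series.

Taylor coefficients (expand at 0): a_0 = 21/2, a_1 = 9/5, a_2 = -189/1600, a_3 = -81/4000, a_4 = 567/2560000, a_5 = 243/6400000, a_6 = -1701/10240000000.
c0 = a_0 = 21/2. Peel one level at a time: if S = 1 + c*x/S' with S'(0) = 1, then c is the x-coefficient of S and S' = c*x/(S - 1).
S_1 = c0/f = 1 + (-6/35)*x + (1593/39200)*x^2 + ...; c1 = -6/35.
S_2 = c1*x/(S_1 - 1) = 1 + (531/2240)*x + (1593/102400)*x^2 + ...; c2 = 531/2240.
S_3 = c2*x/(S_2 - 1) = 1 + (-21/320)*x + (-49/18880)*x^2 + ...; c3 = -21/320.
S_4 = c3*x/(S_3 - 1) = 1 + (-7/177)*x + (-817/156645)*x^2 + ...; c4 = -7/177.
S_5 = c4*x/(S_4 - 1) = 1 + (-817/6195)*x + (2640419/115640000)*x^2 + ...; c5 = -817/6195.
S_6 = c5*x/(S_5 - 1) = 1 + (7921257/45752000)*x + ...; c6 = 7921257/45752000.

The regular C-fraction coefficients are [21/2, -6/35, 531/2240, -21/320, -7/177, -817/6195, 7921257/45752000].


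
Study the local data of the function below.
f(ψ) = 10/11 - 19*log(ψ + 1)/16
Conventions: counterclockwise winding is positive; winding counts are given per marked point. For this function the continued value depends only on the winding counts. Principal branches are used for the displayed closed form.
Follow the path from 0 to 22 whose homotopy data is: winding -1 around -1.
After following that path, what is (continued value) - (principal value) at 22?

The rational part is single-valued and drops out of the difference; each branch term changes only by its own monodromy.
(-19/16)*log(1 - ψ/(-1)): each positive loop around -1 adds 2*pi*i to the log, so winding -1 contributes (-19/16)*(-1)*2*pi*i = (19/8)*pi*i.
Summing the contributions at ψ = 22 gives (19/8)*pi*i.

Continued minus principal equals (19/8)*pi*i.


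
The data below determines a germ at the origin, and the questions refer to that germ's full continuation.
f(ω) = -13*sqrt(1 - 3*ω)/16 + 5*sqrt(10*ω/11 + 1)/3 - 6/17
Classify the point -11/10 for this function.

The term (5/3)*sqrt(1 - ω/(-11/10)) has argument 1 - -11/10/(-11/10) = 0 at -11/10: a square-root (algebraic, two-sheeted) branch point; the remaining terms are analytic or single-valued there.

The point is an algebraic (square-root) branch point.


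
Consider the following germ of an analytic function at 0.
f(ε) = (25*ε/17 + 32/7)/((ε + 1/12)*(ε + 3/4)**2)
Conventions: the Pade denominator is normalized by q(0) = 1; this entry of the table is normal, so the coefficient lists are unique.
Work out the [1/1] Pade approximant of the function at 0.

The Pade approximant has numerator coefficients [2048/21, -4971121216/25073181]; denominator coefficients [1, 288236/23411].

Taylor coefficients needed (expand at 0): a_0 = 2048/21, a_1 = -1498304/1071, a_2 = 18447104/1071.
Write the denominator as Q(ε) = 1 + q1*ε. Requiring Q*f - P = O(ε^3) with deg P <= 1 kills the coefficients of ε^2..ε^2 in Q*f:
  ε^2: a_2 + q1*a_1 = 0, i.e. 18447104/1071 + (-1498304/1071)*q1 = 0.
Solving this linear system: q1 = 288236/23411.
The numerator is Q*f truncated at degree 1: P0 = a_0 = 2048/21; P1 = a_1 + q1*a_0 = -4971121216/25073181.


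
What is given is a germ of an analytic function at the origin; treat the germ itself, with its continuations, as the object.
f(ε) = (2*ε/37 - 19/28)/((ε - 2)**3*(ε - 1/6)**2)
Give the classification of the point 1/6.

The denominator factor ε - 1/6 vanishes at 1/6 and appears to the power 2; the numerator there equals -2081/3108, nonzero, and no other factor vanishes.
Hence a pole whose order is the multiplicity, 2.

The point is a pole of order 2.


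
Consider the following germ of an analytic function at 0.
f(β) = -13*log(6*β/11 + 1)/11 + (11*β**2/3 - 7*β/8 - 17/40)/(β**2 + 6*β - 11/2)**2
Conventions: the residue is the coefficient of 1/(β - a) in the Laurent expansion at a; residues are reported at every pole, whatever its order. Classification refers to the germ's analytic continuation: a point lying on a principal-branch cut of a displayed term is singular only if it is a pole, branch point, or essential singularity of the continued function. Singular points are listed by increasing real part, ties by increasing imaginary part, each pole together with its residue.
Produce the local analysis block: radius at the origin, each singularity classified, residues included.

Denominator factor (β**2 + 6*β - 11/2)^2: discriminant 58, real irrational roots -3 + (1/2)*sqrt(58) and -3 - (1/2)*sqrt(58); poles of order 2, moduli -3 + (1/2)*sqrt(58) and 3 + (1/2)*sqrt(58).
Branch term (-13/11)*log(1 - β/(-11/6)): its argument vanishes at β = -11/6, a logarithmic branch point, modulus 11/6.
The radius of convergence is the smallest modulus among the singular points: -3 + (1/2)*sqrt(58).
The branch term is analytic at -3 - (1/2)*sqrt(58) and contributes nothing to the residue; only the rational part matters.
The factor β**2 + 6*β - 11/2 splits as (β - a)(β - a') with a = -3 - (1/2)*sqrt(58), a' = -3 + (1/2)*sqrt(58). At the order-2 pole a set g(β) = (β - a)^2*(rational part) = [11*β**2/3 - 7*β/8 - 17/40] / (β - a')^2.
Order-2 pole: residue = g'(a); g'(-3 - (1/2)*sqrt(58)) = -(539/50460)*sqrt(58), so the residue is -(539/50460)*sqrt(58).
The branch term is analytic at -3 + (1/2)*sqrt(58) and contributes nothing to the residue; only the rational part matters.
The factor β**2 + 6*β - 11/2 splits as (β - a)(β - a') with a = -3 + (1/2)*sqrt(58), a' = -3 - (1/2)*sqrt(58). At the order-2 pole a set g(β) = (β - a)^2*(rational part) = [11*β**2/3 - 7*β/8 - 17/40] / (β - a')^2.
Order-2 pole: residue = g'(a); g'(-3 + (1/2)*sqrt(58)) = (539/50460)*sqrt(58), so the residue is (539/50460)*sqrt(58).
List the singular points by increasing real part (a conjugate pair: the negative imaginary part first).

Radius of convergence at 0: -3 + (1/2)*sqrt(58).
At -3 - (1/2)*sqrt(58): a pole of order 2; residue -(539/50460)*sqrt(58).
At -11/6: a logarithmic branch point.
At -3 + (1/2)*sqrt(58): a pole of order 2; residue (539/50460)*sqrt(58).


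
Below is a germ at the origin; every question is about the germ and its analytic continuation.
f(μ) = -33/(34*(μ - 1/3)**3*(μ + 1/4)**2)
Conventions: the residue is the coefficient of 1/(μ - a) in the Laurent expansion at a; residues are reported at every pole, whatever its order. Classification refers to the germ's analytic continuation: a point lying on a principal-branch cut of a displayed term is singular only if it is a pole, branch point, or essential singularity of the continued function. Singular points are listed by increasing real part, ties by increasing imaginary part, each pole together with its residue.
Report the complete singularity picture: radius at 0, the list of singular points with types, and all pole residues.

Radius of convergence at 0: 1/4.
At -1/4: a pole of order 2; residue 1026432/40817.
At 1/3: a pole of order 3; residue -1026432/40817.

Denominator factor (μ - 1/3)^3: pole of order 3 at 1/3, modulus 1/3.
Denominator factor (μ + 1/4)^2: pole of order 2 at -1/4, modulus 1/4.
The radius of convergence is the smallest modulus among the singular points: 1/4.
At the order-2 pole -1/4 set g(μ) = (μ - (-1/4))^2*f(μ) = -33/(34*(μ - 1/3)**3).
Order-2 pole: residue = g'(a); g'(-1/4) = 1026432/40817, so the residue is 1026432/40817.
At the order-3 pole 1/3 set g(μ) = (μ - (1/3))^3*f(μ) = -33/(34*(μ + 1/4)**2).
Order-3 pole: residue = g''(a)/2; g''(1/3) = -2052864/40817, so the residue is -1026432/40817.
List the singular points by increasing real part (a conjugate pair: the negative imaginary part first).


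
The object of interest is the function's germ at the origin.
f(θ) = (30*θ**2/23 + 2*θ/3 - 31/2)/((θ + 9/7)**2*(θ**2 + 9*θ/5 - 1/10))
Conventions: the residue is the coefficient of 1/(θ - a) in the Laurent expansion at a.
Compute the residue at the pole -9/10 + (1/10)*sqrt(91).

The residue is 73800125/9599901 - (53214350/41599571)*sqrt(91).

The factor θ**2 + 9*θ/5 - 1/10 splits as (θ - a)(θ - a') with a = -9/10 + (1/10)*sqrt(91), a' = -9/10 - (1/10)*sqrt(91). At the order-1 pole a set g(θ) = (θ - a)*f(θ) = [(30*θ**2/23 + 2*θ/3 - 31/2)/(θ + 9/7)**2] / (θ - a').
Simple pole: residue = g(a) at a = -9/10 + (1/10)*sqrt(91), which is 73800125/9599901 - (53214350/41599571)*sqrt(91).


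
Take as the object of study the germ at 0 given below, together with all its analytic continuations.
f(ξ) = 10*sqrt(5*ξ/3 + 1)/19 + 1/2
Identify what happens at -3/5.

The term (10/19)*sqrt(1 - ξ/(-3/5)) has argument 1 - -3/5/(-3/5) = 0 at -3/5: a square-root (algebraic, two-sheeted) branch point; the remaining terms are analytic or single-valued there.

The point is an algebraic (square-root) branch point.


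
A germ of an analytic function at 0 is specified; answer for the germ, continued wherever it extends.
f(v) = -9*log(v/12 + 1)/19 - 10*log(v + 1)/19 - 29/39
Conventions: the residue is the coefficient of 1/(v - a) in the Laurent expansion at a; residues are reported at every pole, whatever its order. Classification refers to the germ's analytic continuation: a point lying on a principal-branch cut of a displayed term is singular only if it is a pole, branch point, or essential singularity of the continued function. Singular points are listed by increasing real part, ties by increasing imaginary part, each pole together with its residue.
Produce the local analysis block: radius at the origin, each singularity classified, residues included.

Branch term (-9/19)*log(1 - v/(-12)): its argument vanishes at v = -12, a logarithmic branch point, modulus 12.
Branch term (-10/19)*log(1 - v/(-1)): its argument vanishes at v = -1, a logarithmic branch point, modulus 1.
The radius of convergence is the smallest modulus among the singular points: 1.
List the singular points by increasing real part (a conjugate pair: the negative imaginary part first).

Radius of convergence at 0: 1.
At -12: a logarithmic branch point.
At -1: a logarithmic branch point.


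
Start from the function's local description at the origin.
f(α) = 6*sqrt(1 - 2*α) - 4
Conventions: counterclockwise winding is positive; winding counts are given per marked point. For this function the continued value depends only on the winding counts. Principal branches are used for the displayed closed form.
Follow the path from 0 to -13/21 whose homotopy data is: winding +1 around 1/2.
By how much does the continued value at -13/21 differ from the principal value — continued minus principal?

The rational part is single-valued and drops out of the difference; each branch term changes only by its own monodromy.
(6)*sqrt(1 - α/(1/2)): winding +1 is odd, the square root flips sign, contributing -2*(6)*sqrt(1 - (-13/21)/(1/2)) = -2*(6)*sqrt(47/21) = -(4/7)*sqrt(987).
Summing the contributions at α = -13/21 gives -(4/7)*sqrt(987).

Continued minus principal equals -(4/7)*sqrt(987).


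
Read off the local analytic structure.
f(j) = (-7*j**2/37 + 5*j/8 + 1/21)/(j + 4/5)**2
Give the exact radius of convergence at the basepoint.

Denominator factor (j + 4/5)^2: pole of order 2 at -4/5, modulus 4/5.
The radius of convergence is the smallest modulus among the singular points: 4/5.

The radius of convergence is 4/5.


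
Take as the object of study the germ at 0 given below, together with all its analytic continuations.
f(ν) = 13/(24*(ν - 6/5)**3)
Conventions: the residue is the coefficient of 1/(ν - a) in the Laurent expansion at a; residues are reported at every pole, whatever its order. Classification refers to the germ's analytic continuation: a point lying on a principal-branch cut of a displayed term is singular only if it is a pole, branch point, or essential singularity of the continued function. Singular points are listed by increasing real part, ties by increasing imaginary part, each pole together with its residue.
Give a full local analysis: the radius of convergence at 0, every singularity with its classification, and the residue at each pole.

Denominator factor (ν - 6/5)^3: pole of order 3 at 6/5, modulus 6/5.
The radius of convergence is the smallest modulus among the singular points: 6/5.
At the order-3 pole 6/5 set g(ν) = (ν - (6/5))^3*f(ν) = 13/24.
Order-3 pole: residue = g''(a)/2; g''(6/5) = 0, so the residue is 0.

Radius of convergence at 0: 6/5.
At 6/5: a pole of order 3; residue 0.


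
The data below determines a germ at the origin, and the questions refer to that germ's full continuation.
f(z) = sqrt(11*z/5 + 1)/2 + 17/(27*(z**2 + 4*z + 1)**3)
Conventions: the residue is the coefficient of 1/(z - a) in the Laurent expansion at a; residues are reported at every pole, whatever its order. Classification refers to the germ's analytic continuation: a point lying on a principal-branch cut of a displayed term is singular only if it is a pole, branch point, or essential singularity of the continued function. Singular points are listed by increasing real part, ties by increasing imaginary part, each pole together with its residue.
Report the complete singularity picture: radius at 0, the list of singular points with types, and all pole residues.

Radius of convergence at 0: 2 - sqrt(3).
At -2 - sqrt(3): a pole of order 3; residue -(17/3888)*sqrt(3).
At -5/11: an algebraic (square-root) branch point.
At -2 + sqrt(3): a pole of order 3; residue (17/3888)*sqrt(3).

Denominator factor (z**2 + 4*z + 1)^3: discriminant 12, real irrational roots -2 + sqrt(3) and -2 - sqrt(3); poles of order 3, moduli 2 - sqrt(3) and 2 + sqrt(3).
Branch term (1/2)*sqrt(1 - z/(-5/11)): its argument vanishes at z = -5/11, a square-root branch point, modulus 5/11.
The radius of convergence is the smallest modulus among the singular points: 2 - sqrt(3).
The branch term is analytic at -2 - sqrt(3) and contributes nothing to the residue; only the rational part matters.
The factor z**2 + 4*z + 1 splits as (z - a)(z - a') with a = -2 - sqrt(3), a' = -2 + sqrt(3). At the order-3 pole a set g(z) = (z - a)^3*(rational part) = [17/27] / (z - a')^3.
Order-3 pole: residue = g''(a)/2; g''(-2 - sqrt(3)) = -(17/1944)*sqrt(3), so the residue is -(17/3888)*sqrt(3).
The branch term is analytic at -2 + sqrt(3) and contributes nothing to the residue; only the rational part matters.
The factor z**2 + 4*z + 1 splits as (z - a)(z - a') with a = -2 + sqrt(3), a' = -2 - sqrt(3). At the order-3 pole a set g(z) = (z - a)^3*(rational part) = [17/27] / (z - a')^3.
Order-3 pole: residue = g''(a)/2; g''(-2 + sqrt(3)) = (17/1944)*sqrt(3), so the residue is (17/3888)*sqrt(3).
List the singular points by increasing real part (a conjugate pair: the negative imaginary part first).


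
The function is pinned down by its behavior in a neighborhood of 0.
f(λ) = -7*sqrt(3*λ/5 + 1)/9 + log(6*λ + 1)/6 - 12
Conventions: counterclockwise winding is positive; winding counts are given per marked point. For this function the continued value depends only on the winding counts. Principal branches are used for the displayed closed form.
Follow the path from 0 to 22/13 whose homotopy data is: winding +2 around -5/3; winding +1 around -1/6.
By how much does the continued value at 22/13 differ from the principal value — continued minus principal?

The rational part is single-valued and drops out of the difference; each branch term changes only by its own monodromy.
(-7/9)*sqrt(1 - λ/(-5/3)): winding +2 is even, the square root returns to the same sheet, contribution 0.
(1/6)*log(1 - λ/(-1/6)): each positive loop around -1/6 adds 2*pi*i to the log, so winding +1 contributes (1/6)*(1)*2*pi*i = (1/3)*pi*i.
Summing the contributions at λ = 22/13 gives (1/3)*pi*i.

Continued minus principal equals (1/3)*pi*i.


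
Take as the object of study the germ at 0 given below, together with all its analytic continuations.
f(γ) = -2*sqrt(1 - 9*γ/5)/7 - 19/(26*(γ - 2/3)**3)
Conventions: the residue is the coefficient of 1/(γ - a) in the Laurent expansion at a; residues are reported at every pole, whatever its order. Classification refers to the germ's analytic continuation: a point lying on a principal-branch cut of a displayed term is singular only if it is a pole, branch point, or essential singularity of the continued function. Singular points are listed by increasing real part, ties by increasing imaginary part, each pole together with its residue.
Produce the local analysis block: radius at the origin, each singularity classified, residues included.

Denominator factor (γ - 2/3)^3: pole of order 3 at 2/3, modulus 2/3.
Branch term (-2/7)*sqrt(1 - γ/(5/9)): its argument vanishes at γ = 5/9, a square-root branch point, modulus 5/9.
The radius of convergence is the smallest modulus among the singular points: 5/9.
The branch term is analytic at 2/3 and contributes nothing to the residue; only the rational part matters.
At the order-3 pole 2/3 set g(γ) = (γ - (2/3))^3*(rational part) = -19/26.
Order-3 pole: residue = g''(a)/2; g''(2/3) = 0, so the residue is 0.
List the singular points by increasing real part (a conjugate pair: the negative imaginary part first).

Radius of convergence at 0: 5/9.
At 5/9: an algebraic (square-root) branch point.
At 2/3: a pole of order 3; residue 0.


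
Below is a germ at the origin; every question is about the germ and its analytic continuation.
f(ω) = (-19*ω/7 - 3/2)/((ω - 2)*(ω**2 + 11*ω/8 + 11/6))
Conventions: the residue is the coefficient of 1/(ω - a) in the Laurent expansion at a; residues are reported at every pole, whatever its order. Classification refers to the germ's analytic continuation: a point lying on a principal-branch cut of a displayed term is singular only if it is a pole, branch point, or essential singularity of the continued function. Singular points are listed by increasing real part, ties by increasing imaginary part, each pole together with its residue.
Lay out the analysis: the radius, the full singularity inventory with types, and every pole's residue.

Radius of convergence at 0: (1/6)*sqrt(66).
At (-11/16) - ((1/48)*sqrt(3135))*i: a pole of order 1; residue (291/721) - ((449/107635)*sqrt(3135))*i.
At (-11/16) + ((1/48)*sqrt(3135))*i: a pole of order 1; residue (291/721) + ((449/107635)*sqrt(3135))*i.
At 2: a pole of order 1; residue -582/721.


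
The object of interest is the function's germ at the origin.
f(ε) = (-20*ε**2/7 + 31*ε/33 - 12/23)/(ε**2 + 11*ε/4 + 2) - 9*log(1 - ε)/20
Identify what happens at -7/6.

Denominator factors: ε**2 + 11*ε/4 + 2 = 11/72 at ε = -7/6 — none vanishes.
Branch term log(1 - ε/(1)): argument at -7/6 is 13/6, nonzero, so -7/6 is not its branch point (a point on a principal cut is still regular for the continued germ).
So the germ continues analytically to -7/6.

The point is a regular point.


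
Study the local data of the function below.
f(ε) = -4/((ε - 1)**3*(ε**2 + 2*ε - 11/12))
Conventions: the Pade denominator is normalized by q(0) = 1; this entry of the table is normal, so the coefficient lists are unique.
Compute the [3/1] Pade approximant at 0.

The Pade approximant has numerator coefficients [-48/11, -4226328/408419, -6832440/408419, -7287600/408419]; denominator coefficients [1, -2295639/816838].


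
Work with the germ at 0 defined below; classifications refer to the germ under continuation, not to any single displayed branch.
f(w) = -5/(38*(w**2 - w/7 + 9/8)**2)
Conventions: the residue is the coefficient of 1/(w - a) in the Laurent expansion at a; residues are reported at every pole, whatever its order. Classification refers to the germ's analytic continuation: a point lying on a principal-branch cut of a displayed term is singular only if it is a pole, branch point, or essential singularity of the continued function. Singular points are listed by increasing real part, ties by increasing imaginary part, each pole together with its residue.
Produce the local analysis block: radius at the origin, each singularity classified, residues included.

Radius of convergence at 0: (3/4)*sqrt(2).
At (1/14) - ((1/28)*sqrt(878))*i: a pole of order 2; residue -((3430/3661699)*sqrt(878))*i.
At (1/14) + ((1/28)*sqrt(878))*i: a pole of order 2; residue ((3430/3661699)*sqrt(878))*i.


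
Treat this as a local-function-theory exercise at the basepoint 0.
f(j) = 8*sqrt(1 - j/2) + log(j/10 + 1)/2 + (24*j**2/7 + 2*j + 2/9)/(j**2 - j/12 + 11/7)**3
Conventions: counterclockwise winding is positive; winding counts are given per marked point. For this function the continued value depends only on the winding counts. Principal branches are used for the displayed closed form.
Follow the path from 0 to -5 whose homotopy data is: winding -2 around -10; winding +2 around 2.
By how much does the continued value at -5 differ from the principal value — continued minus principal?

Continued minus principal equals -(2)*pi*i.

The rational part is single-valued and drops out of the difference; each branch term changes only by its own monodromy.
(8)*sqrt(1 - j/(2)): winding +2 is even, the square root returns to the same sheet, contribution 0.
(1/2)*log(1 - j/(-10)): each positive loop around -10 adds 2*pi*i to the log, so winding -2 contributes (1/2)*(-2)*2*pi*i = -(2)*pi*i.
Summing the contributions at j = -5 gives -(2)*pi*i.


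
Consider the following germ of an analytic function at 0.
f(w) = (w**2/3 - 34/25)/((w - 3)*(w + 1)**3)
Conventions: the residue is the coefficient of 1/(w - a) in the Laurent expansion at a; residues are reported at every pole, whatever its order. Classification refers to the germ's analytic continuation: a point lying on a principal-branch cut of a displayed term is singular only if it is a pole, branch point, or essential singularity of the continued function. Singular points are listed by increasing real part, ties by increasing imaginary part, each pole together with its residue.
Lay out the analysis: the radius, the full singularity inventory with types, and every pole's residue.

Denominator factor (w + 1)^3: pole of order 3 at -1, modulus 1.
Denominator factor (w - 3): pole of order 1 at 3, modulus 3.
The radius of convergence is the smallest modulus among the singular points: 1.
At the order-3 pole -1 set g(w) = (w - (-1))^3*f(w) = (w**2/3 - 34/25)/(w - 3).
Order-3 pole: residue = g''(a)/2; g''(-1) = -41/800, so the residue is -41/1600.
At the order-1 pole 3 set g(w) = (w - (3))*f(w) = (w**2/3 - 34/25)/(w + 1)**3.
Simple pole: residue = g(a) at a = 3, which is 41/1600.
List the singular points by increasing real part (a conjugate pair: the negative imaginary part first).

Radius of convergence at 0: 1.
At -1: a pole of order 3; residue -41/1600.
At 3: a pole of order 1; residue 41/1600.


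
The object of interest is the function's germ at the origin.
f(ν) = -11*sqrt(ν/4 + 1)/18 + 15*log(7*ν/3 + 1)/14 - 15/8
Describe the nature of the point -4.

The term (-11/18)*sqrt(1 - ν/(-4)) has argument 1 - -4/(-4) = 0 at -4: a square-root (algebraic, two-sheeted) branch point; the remaining terms are analytic or single-valued there.

The point is an algebraic (square-root) branch point.


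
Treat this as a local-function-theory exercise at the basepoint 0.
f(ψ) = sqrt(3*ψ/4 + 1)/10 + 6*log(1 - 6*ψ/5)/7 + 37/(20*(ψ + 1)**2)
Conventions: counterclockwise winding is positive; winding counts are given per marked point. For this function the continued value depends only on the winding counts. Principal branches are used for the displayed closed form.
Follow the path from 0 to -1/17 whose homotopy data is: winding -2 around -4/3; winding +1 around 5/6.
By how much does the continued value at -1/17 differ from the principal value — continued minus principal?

The rational part is single-valued and drops out of the difference; each branch term changes only by its own monodromy.
(1/10)*sqrt(1 - ψ/(-4/3)): winding -2 is even, the square root returns to the same sheet, contribution 0.
(6/7)*log(1 - ψ/(5/6)): each positive loop around 5/6 adds 2*pi*i to the log, so winding +1 contributes (6/7)*(1)*2*pi*i = (12/7)*pi*i.
Summing the contributions at ψ = -1/17 gives (12/7)*pi*i.

Continued minus principal equals (12/7)*pi*i.


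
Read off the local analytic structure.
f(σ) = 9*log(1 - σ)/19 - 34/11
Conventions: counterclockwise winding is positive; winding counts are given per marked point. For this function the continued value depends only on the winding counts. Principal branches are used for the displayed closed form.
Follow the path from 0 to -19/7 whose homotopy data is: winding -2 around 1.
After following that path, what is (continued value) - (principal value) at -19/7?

The rational part is single-valued and drops out of the difference; each branch term changes only by its own monodromy.
(9/19)*log(1 - σ/(1)): each positive loop around 1 adds 2*pi*i to the log, so winding -2 contributes (9/19)*(-2)*2*pi*i = -(36/19)*pi*i.
Summing the contributions at σ = -19/7 gives -(36/19)*pi*i.

Continued minus principal equals -(36/19)*pi*i.


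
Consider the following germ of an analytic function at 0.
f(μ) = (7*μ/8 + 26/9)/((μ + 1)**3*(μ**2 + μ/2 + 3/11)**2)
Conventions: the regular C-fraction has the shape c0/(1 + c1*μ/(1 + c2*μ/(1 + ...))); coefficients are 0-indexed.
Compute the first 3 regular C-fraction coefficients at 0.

The regular C-fraction coefficients are [3146/81, 3971/624, -8864905/2477904].

Taylor coefficients (expand at 0): a_0 = 3146/81, a_1 = -480491/1944, a_2 = 55781/81.
c0 = a_0 = 3146/81. Peel one level at a time: if S = 1 + c*μ/S' with S'(0) = 1, then c is the μ-coefficient of S and S' = c*μ/(S - 1).
S_1 = c0/f = 1 + (3971/624)*μ + (8864905/389376)*μ^2 + ...; c1 = 3971/624.
S_2 = c1*μ/(S_1 - 1) = 1 + (-8864905/2477904)*μ + ...; c2 = -8864905/2477904.


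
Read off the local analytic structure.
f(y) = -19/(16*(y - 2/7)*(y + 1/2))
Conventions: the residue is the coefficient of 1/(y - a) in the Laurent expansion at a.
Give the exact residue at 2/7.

The residue is -133/88.

At the order-1 pole 2/7 set g(y) = (y - (2/7))*f(y) = -19/(16*(y + 1/2)).
Simple pole: residue = g(a) at a = 2/7, which is -133/88.


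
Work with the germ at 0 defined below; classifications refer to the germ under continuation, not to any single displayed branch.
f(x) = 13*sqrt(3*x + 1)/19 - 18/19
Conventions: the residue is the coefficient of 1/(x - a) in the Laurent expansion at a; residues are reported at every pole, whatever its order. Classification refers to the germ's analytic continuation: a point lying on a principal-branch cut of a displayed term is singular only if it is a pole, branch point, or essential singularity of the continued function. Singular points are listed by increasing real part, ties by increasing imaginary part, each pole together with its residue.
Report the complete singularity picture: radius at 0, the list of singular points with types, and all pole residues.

Radius of convergence at 0: 1/3.
At -1/3: an algebraic (square-root) branch point.

Branch term (13/19)*sqrt(1 - x/(-1/3)): its argument vanishes at x = -1/3, a square-root branch point, modulus 1/3.
The radius of convergence is the smallest modulus among the singular points: 1/3.


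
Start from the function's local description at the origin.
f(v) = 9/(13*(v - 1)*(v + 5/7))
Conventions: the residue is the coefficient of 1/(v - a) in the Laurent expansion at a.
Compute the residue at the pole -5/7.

The residue is -21/52.

At the order-1 pole -5/7 set g(v) = (v - (-5/7))*f(v) = 9/(13*(v - 1)).
Simple pole: residue = g(a) at a = -5/7, which is -21/52.
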